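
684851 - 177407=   507444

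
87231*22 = 1919082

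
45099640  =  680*66323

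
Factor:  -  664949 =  -664949^1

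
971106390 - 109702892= 861403498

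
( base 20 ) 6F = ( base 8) 207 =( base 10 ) 135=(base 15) 90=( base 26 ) 55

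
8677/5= 1735 + 2/5 = 1735.40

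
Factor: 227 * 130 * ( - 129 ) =-2^1*3^1*5^1*13^1*43^1*227^1 = - 3806790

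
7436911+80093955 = 87530866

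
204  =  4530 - 4326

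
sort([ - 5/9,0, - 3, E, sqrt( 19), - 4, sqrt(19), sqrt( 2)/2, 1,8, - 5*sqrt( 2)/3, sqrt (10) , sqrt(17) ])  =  [ - 4,-3, - 5*sqrt (2 )/3, - 5/9, 0,sqrt (2) /2 , 1,  E,sqrt( 10), sqrt(17) , sqrt( 19), sqrt ( 19), 8]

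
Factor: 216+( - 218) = -2^1 = - 2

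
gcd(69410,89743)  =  1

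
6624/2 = 3312 = 3312.00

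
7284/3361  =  2+562/3361  =  2.17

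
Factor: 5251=59^1*89^1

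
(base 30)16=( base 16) 24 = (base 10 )36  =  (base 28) 18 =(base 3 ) 1100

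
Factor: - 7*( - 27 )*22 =2^1*3^3*7^1*11^1 = 4158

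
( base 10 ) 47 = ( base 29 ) 1i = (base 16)2f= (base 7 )65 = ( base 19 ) 29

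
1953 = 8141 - 6188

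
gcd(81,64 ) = 1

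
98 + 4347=4445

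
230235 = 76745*3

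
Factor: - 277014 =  - 2^1* 3^1*137^1*337^1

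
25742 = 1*25742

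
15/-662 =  - 15/662 = - 0.02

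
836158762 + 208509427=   1044668189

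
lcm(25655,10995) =76965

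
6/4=3/2 = 1.50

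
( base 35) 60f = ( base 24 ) cil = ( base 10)7365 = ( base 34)6cl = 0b1110011000101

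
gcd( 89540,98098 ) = 22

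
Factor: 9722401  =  13^2*57529^1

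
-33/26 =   -  33/26 = - 1.27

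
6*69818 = 418908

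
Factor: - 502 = -2^1*251^1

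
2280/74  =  30 + 30/37 = 30.81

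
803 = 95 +708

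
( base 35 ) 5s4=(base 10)7109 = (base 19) 10D3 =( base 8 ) 15705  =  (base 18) 13gh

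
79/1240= 79/1240 = 0.06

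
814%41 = 35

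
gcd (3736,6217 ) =1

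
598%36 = 22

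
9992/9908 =2498/2477=1.01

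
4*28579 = 114316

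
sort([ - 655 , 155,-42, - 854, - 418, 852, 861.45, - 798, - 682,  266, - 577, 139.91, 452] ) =[ - 854, - 798,-682, - 655,  -  577 , - 418, - 42, 139.91, 155 , 266, 452 , 852,861.45 ]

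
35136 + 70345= 105481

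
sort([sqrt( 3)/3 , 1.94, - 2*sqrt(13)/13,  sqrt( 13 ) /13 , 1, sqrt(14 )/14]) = [  -  2*sqrt( 13 ) /13, sqrt(14)/14,sqrt(13 )/13,sqrt(3)/3,1, 1.94]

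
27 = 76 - 49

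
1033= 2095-1062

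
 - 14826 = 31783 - 46609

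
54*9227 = 498258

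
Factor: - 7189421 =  - 7189421^1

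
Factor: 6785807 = 7^1*31^1*31271^1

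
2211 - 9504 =-7293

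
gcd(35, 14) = 7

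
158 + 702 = 860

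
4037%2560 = 1477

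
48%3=0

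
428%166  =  96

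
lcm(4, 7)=28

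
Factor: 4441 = 4441^1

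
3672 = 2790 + 882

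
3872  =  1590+2282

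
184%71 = 42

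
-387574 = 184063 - 571637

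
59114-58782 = 332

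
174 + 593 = 767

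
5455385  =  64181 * 85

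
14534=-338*(-43 )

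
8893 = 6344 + 2549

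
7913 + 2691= 10604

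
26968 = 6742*4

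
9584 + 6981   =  16565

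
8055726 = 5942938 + 2112788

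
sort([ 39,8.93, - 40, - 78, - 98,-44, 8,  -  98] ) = [ - 98, - 98, - 78, - 44, - 40 , 8, 8.93,39 ] 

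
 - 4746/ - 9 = 527 + 1/3 = 527.33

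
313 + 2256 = 2569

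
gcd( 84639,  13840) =1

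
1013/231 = 1013/231=4.39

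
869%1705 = 869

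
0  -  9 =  - 9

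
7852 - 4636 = 3216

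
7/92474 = 7/92474 = 0.00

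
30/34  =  15/17 = 0.88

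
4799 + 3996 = 8795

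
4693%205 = 183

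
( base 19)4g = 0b1011100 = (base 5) 332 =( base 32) 2S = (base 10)92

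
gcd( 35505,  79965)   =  45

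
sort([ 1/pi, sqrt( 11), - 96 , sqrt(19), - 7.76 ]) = [ - 96, - 7.76, 1/pi,sqrt( 11), sqrt(19)]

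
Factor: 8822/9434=4411/4717= 11^1 * 53^( - 1 ) * 89^(  -  1) *401^1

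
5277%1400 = 1077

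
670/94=335/47 = 7.13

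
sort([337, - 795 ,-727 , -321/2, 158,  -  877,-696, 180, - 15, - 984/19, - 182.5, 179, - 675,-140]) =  [ - 877,-795, -727,- 696,-675,-182.5, - 321/2  , -140, - 984/19, - 15,158, 179,180,337]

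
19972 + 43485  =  63457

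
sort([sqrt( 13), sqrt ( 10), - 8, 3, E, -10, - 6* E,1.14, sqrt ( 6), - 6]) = [ - 6*E , - 10, - 8, - 6,1.14, sqrt(6),E, 3, sqrt( 10 ),  sqrt( 13 ) ]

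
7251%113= 19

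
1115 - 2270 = -1155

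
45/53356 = 45/53356 = 0.00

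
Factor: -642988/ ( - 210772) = 241/79 = 79^(-1) * 241^1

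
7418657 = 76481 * 97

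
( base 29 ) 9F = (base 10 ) 276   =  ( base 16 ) 114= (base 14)15A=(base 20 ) dg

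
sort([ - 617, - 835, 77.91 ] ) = [ - 835, - 617, 77.91]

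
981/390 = 327/130 = 2.52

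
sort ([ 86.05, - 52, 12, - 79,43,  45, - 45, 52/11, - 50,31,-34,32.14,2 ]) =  [ - 79, - 52, - 50,-45, - 34,2, 52/11,  12, 31, 32.14 , 43,45  ,  86.05]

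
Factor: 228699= 3^2*25411^1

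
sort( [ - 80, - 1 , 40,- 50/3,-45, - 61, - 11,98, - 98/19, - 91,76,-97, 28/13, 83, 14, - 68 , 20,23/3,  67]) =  [ - 97, - 91, - 80,-68, - 61, - 45 , - 50/3, - 11, - 98/19, - 1, 28/13, 23/3, 14,20,40,  67,76, 83,98] 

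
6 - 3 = 3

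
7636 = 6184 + 1452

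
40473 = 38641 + 1832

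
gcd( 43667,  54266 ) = 1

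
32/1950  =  16/975 = 0.02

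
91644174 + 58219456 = 149863630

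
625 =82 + 543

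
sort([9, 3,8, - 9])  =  [-9,3,8,9]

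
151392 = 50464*3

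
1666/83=20 + 6/83  =  20.07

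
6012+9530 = 15542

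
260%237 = 23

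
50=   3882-3832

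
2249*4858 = 10925642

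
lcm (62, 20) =620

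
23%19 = 4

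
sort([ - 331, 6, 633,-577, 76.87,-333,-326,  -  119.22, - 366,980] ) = [ - 577,  -  366, - 333,-331, - 326, - 119.22 , 6, 76.87,  633, 980] 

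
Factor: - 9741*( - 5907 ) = 3^2*11^1*17^1*179^1*191^1  =  57540087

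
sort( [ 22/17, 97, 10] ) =[ 22/17, 10, 97] 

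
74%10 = 4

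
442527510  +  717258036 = 1159785546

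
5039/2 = 2519 + 1/2 = 2519.50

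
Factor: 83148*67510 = 2^3*3^1*5^1*13^2 * 41^1*43^1*157^1  =  5613321480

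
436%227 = 209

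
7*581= 4067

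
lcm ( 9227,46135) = 46135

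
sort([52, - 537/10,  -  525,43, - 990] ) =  [ -990, - 525, - 537/10, 43,  52 ] 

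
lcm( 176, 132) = 528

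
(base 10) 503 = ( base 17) 1CA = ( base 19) 179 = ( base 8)767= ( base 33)f8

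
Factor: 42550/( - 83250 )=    - 23/45 = -3^( - 2 ) * 5^( - 1 )*23^1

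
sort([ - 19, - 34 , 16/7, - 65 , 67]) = [-65, - 34, - 19, 16/7,  67 ] 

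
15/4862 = 15/4862=0.00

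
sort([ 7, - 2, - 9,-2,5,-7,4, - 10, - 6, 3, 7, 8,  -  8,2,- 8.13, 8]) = [ - 10, - 9, - 8.13, -8, - 7, - 6, - 2,- 2,2, 3, 4, 5,7, 7, 8, 8 ]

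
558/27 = 62/3 = 20.67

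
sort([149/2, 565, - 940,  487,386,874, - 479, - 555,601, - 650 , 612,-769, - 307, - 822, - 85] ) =[ - 940, - 822,-769,-650, - 555 ,  -  479, - 307, - 85, 149/2,386,487, 565, 601,612 , 874]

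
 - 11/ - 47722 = 11/47722 = 0.00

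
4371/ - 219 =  - 20 + 3/73 = - 19.96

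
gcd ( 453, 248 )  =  1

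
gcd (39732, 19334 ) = 14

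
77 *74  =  5698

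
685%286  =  113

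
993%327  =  12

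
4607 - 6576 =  - 1969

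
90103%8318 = 6923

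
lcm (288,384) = 1152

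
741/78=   9  +  1/2 = 9.50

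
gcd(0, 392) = 392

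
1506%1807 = 1506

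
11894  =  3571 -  - 8323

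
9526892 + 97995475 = 107522367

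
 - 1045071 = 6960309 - 8005380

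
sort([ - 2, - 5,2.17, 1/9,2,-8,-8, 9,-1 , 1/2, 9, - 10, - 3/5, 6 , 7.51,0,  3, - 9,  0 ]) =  [-10, -9,-8,- 8, - 5,  -  2, - 1, - 3/5,  0,0,  1/9,  1/2, 2, 2.17,3,6, 7.51, 9, 9]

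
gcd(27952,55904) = 27952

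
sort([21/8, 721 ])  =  [ 21/8, 721]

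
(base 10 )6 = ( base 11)6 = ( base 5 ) 11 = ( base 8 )6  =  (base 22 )6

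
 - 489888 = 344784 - 834672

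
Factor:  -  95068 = - 2^2*23767^1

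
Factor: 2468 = 2^2*617^1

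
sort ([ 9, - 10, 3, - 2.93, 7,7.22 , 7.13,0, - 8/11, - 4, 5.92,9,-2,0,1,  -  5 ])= [ - 10, - 5, - 4 , - 2.93, - 2, - 8/11,0, 0,1, 3, 5.92,7,7.13, 7.22, 9 , 9] 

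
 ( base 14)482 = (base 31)su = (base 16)382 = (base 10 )898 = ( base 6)4054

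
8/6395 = 8/6395 = 0.00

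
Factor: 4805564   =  2^2*71^1 *16921^1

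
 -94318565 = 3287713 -97606278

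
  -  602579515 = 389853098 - 992432613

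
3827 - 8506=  - 4679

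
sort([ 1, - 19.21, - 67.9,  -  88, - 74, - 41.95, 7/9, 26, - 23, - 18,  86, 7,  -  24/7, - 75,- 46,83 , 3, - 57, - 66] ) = [ - 88,-75 , - 74, - 67.9 ,  -  66, -57, - 46, - 41.95, - 23 , - 19.21, -18, -24/7,7/9,1, 3,7,26,83, 86]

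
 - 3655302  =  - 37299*98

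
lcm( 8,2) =8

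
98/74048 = 49/37024  =  0.00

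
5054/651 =722/93 = 7.76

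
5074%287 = 195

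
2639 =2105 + 534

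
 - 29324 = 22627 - 51951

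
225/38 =225/38  =  5.92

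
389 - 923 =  - 534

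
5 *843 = 4215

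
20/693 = 20/693  =  0.03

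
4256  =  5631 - 1375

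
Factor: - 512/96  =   - 2^4*3^( - 1)   =  - 16/3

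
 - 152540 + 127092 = - 25448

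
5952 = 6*992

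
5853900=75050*78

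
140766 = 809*174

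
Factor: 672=2^5 * 3^1*7^1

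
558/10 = 55  +  4/5 = 55.80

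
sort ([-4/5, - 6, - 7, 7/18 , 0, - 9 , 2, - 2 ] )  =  [ - 9, - 7, - 6, - 2, - 4/5, 0,7/18, 2 ] 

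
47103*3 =141309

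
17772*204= 3625488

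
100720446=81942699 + 18777747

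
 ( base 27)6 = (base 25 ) 6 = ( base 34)6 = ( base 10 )6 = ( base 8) 6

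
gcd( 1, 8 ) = 1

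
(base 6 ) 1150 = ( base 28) a2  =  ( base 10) 282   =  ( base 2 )100011010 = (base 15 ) 13C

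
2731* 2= 5462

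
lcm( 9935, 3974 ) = 19870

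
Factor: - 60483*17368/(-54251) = 2^3 * 3^1 *13^1*167^1 * 20161^1*54251^( - 1) = 1050468744/54251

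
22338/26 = 11169/13=859.15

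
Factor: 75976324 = 2^2*2371^1*8011^1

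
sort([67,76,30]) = [30, 67, 76] 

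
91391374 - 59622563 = 31768811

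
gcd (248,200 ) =8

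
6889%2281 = 46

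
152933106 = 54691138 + 98241968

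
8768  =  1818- - 6950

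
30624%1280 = 1184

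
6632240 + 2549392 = 9181632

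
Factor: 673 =673^1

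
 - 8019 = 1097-9116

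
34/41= 34/41 = 0.83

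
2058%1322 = 736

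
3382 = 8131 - 4749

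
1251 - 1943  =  -692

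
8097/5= 1619 + 2/5 = 1619.40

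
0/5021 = 0 = 0.00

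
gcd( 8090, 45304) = 1618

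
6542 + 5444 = 11986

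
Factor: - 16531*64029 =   -  3^1*7^1*61^1*271^1*3049^1 = - 1058463399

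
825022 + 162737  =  987759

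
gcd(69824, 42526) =2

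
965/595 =1 + 74/119 = 1.62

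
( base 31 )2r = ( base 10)89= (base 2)1011001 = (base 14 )65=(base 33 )2N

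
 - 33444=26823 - 60267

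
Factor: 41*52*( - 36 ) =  -2^4*3^2*13^1*41^1 = - 76752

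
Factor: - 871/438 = -2^( - 1)*3^ (-1) * 13^1*67^1*73^( - 1 )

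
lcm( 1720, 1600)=68800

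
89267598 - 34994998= 54272600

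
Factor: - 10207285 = -5^1 * 11^1*23^1*8069^1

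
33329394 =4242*7857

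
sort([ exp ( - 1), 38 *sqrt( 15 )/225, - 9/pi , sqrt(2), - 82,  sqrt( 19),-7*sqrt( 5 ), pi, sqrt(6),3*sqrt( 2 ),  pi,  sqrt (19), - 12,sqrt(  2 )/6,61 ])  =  [ - 82,-7 * sqrt( 5 ) ,- 12, - 9/pi,  sqrt(2) /6,exp(-1 ),38*sqrt( 15) /225, sqrt(2 ),sqrt (6 ),pi,pi,3  *sqrt( 2 ),sqrt(19), sqrt (19 ),61]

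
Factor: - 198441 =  - 3^2*17^1*1297^1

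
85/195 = 17/39 = 0.44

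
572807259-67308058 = 505499201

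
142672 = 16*8917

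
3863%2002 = 1861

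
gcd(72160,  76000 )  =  160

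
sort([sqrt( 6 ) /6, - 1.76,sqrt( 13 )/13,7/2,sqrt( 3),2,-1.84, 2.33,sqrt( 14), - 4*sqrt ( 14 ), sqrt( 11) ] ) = [-4*sqrt( 14), - 1.84,-1.76, sqrt( 13)/13, sqrt (6) /6, sqrt( 3),2, 2.33,sqrt( 11 ),7/2, sqrt(14 ) ] 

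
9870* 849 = 8379630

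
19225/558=34 + 253/558 = 34.45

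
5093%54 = 17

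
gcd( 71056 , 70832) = 16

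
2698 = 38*71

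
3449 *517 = 1783133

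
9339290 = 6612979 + 2726311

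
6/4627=6/4627   =  0.00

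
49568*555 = 27510240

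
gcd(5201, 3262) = 7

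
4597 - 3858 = 739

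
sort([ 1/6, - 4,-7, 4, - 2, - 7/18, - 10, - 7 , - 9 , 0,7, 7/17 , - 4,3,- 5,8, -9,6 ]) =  [  -  10, - 9, - 9, - 7, - 7, - 5, - 4,-4, - 2, - 7/18,0, 1/6, 7/17, 3, 4, 6, 7, 8]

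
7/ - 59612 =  - 1/8516 = - 0.00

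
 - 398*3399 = - 1352802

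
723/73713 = 241/24571 = 0.01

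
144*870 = 125280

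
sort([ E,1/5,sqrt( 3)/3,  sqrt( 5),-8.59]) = [ - 8.59,1/5,sqrt( 3)/3,sqrt (5 ),E]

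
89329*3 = 267987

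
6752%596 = 196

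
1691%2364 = 1691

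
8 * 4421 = 35368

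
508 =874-366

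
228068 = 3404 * 67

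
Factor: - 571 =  - 571^1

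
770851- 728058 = 42793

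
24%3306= 24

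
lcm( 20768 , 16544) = 976096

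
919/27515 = 919/27515=0.03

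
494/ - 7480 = - 247/3740  =  -0.07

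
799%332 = 135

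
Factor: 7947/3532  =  2^(-2)*3^2 = 9/4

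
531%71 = 34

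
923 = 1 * 923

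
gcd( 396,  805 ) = 1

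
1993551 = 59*33789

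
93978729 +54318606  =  148297335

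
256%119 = 18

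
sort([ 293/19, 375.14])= [ 293/19,  375.14 ] 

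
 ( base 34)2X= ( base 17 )5g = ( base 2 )1100101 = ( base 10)101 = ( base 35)2V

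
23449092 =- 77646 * ( - 302 )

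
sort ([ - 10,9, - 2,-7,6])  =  [-10,-7,-2,6, 9]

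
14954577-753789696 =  - 738835119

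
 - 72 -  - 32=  - 40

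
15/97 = 15/97=0.15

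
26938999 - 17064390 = 9874609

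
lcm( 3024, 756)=3024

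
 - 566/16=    - 36 + 5/8 = - 35.38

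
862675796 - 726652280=136023516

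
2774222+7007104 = 9781326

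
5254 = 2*2627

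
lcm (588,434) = 18228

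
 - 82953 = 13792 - 96745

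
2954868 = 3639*812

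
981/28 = 35 + 1/28 = 35.04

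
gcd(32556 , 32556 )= 32556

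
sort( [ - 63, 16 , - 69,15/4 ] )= [ - 69, - 63, 15/4, 16] 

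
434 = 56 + 378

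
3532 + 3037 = 6569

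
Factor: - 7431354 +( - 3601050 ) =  -2^2*3^1*31^1*47^1*631^1 = - 11032404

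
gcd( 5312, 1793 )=1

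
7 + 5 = 12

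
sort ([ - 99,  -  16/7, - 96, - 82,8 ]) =[ - 99 , - 96, - 82,-16/7, 8 ] 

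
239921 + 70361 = 310282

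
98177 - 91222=6955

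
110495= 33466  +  77029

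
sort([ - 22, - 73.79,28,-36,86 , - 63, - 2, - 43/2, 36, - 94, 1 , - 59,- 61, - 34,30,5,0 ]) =[ - 94, - 73.79,  -  63, - 61,-59, - 36, - 34, - 22,  -  43/2, - 2,0,1,5,28, 30, 36,86]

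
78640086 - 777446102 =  - 698806016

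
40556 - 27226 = 13330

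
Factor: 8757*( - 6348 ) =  - 55589436=- 2^2 * 3^3*7^1  *  23^2*139^1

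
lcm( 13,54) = 702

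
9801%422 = 95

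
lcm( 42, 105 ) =210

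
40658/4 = 10164 + 1/2 = 10164.50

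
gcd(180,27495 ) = 45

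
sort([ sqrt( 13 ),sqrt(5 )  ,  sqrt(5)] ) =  [ sqrt( 5) , sqrt(5 ), sqrt( 13)]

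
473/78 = 6  +  5/78  =  6.06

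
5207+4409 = 9616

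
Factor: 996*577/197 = 574692/197  =  2^2*3^1*83^1*197^( - 1)*577^1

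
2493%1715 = 778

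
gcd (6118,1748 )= 874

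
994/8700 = 497/4350=0.11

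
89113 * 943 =84033559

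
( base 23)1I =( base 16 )29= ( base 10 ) 41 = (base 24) 1h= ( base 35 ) 16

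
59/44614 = 59/44614 = 0.00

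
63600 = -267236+330836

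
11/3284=11/3284 = 0.00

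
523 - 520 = 3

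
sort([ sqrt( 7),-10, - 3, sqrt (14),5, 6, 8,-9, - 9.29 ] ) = [  -  10,-9.29,-9,-3,  sqrt( 7), sqrt(14),5, 6, 8 ]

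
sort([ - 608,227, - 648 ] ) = [ - 648,  -  608,  227]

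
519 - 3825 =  - 3306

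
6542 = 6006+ 536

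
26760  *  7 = 187320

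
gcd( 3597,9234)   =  3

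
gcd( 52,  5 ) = 1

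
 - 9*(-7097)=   63873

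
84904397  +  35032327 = 119936724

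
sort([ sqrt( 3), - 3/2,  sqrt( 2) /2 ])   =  [ - 3/2,sqrt( 2) /2 , sqrt ( 3 )] 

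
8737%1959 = 901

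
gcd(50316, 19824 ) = 84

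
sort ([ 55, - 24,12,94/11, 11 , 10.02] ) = [ - 24,94/11  ,  10.02 , 11,12,55]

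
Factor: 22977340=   2^2*5^1*1148867^1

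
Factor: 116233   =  13^1*8941^1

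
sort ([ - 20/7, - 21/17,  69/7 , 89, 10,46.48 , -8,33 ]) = [ - 8, - 20/7, - 21/17, 69/7, 10,33,46.48, 89]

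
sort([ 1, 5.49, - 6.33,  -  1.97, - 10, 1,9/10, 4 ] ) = [  -  10, - 6.33,  -  1.97,9/10, 1,1 , 4, 5.49]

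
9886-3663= 6223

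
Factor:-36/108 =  - 3^(  -  1) = - 1/3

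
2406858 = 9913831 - 7506973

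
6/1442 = 3/721= 0.00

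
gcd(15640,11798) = 34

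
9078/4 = 2269 + 1/2 = 2269.50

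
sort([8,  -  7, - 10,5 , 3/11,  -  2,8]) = [ - 10, - 7, - 2, 3/11,  5,8, 8]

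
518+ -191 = 327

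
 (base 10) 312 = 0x138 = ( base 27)bf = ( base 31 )a2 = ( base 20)FC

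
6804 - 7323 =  - 519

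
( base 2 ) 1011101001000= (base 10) 5960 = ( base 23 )B63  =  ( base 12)3548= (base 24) a88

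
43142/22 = 1961=1961.00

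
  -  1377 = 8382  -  9759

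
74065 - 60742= 13323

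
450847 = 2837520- 2386673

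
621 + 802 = 1423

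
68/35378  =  34/17689 = 0.00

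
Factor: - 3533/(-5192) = 2^( - 3)*11^(-1)*59^( - 1 )*3533^1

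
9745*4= 38980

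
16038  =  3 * 5346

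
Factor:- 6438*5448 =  - 35074224 = -2^4*3^2 *29^1*37^1*227^1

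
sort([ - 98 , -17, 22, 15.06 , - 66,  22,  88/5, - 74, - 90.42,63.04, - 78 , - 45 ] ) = [ - 98 , - 90.42,  -  78, - 74 , - 66, - 45, - 17, 15.06 , 88/5, 22, 22,  63.04]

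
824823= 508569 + 316254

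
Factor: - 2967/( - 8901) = 1/3 =3^( - 1 )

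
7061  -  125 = 6936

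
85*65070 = 5530950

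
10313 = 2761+7552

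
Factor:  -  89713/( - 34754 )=2^( - 1) * 13^1*67^1*103^1*17377^( - 1) 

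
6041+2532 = 8573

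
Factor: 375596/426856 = 403/458 = 2^(- 1)*13^1*31^1*229^( - 1)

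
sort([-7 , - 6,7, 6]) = [ - 7,-6, 6, 7]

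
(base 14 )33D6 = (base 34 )7QW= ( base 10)9008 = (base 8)21460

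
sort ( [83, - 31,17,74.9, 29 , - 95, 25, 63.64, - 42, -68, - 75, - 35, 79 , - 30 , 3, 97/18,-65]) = [-95,  -  75, - 68,-65, - 42 , - 35, - 31 , - 30,3,97/18, 17, 25,29,63.64, 74.9, 79, 83]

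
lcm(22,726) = 726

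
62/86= 31/43  =  0.72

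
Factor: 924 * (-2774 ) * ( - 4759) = 12198154584 = 2^3*3^1*7^1*11^1*19^1*73^1  *  4759^1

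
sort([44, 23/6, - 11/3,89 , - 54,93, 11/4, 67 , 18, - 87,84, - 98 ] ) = [  -  98,-87, - 54, - 11/3 , 11/4,23/6, 18 , 44 , 67,84,89, 93] 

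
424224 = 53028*8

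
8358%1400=1358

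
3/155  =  3/155 = 0.02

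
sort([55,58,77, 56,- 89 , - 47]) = [ - 89  , - 47,55,56,  58,77 ] 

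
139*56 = 7784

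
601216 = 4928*122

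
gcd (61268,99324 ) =4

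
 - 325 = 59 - 384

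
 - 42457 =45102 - 87559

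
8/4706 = 4/2353 = 0.00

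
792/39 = 264/13=20.31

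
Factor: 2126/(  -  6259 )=  -  2^1 * 11^( - 1)*569^( - 1)*1063^1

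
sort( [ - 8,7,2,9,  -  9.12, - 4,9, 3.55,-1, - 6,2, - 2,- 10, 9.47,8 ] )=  [ - 10,-9.12,  -  8,  -  6,  -  4,  -  2,  -  1,2,2, 3.55,7, 8,9, 9,9.47] 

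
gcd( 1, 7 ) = 1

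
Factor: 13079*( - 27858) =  - 364354782=-2^1*3^1*11^1*29^1*41^1 * 4643^1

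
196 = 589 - 393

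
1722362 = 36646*47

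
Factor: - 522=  - 2^1*3^2*29^1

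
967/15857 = 967/15857 = 0.06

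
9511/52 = 182 + 47/52= 182.90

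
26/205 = 26/205 = 0.13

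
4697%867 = 362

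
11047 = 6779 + 4268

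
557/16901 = 557/16901= 0.03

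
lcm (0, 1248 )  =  0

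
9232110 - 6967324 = 2264786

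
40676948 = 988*41171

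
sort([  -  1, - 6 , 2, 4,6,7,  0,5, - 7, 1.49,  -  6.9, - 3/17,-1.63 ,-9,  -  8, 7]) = [ - 9, - 8, - 7 ,-6.9, - 6,-1.63,  -  1 ,-3/17,0,  1.49,2, 4,5,6, 7, 7] 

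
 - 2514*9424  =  -23691936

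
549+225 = 774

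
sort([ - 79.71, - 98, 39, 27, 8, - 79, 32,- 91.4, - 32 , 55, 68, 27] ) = [ - 98, - 91.4, - 79.71, - 79, - 32,8, 27, 27,32,39, 55,  68]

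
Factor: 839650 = 2^1 * 5^2 * 7^1*2399^1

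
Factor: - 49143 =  - 3^1 * 16381^1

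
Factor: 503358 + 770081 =1273439 = 577^1 * 2207^1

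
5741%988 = 801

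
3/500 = 3/500 = 0.01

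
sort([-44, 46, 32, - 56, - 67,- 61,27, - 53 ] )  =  [ - 67, - 61, - 56, - 53, - 44 , 27, 32, 46] 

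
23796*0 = 0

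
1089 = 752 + 337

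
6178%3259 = 2919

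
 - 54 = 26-80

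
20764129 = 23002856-2238727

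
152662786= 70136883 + 82525903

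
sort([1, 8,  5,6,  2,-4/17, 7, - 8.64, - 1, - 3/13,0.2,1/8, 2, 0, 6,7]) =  [ - 8.64,-1, - 4/17, - 3/13 , 0,1/8,  0.2,1,2,  2,  5,6,6, 7,7, 8]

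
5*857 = 4285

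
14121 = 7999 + 6122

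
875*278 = 243250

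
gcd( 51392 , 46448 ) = 16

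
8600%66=20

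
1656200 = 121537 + 1534663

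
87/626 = 87/626 = 0.14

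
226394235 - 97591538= 128802697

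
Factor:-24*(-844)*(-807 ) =  -  2^5*3^2*211^1*269^1 = -16346592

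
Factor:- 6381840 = -2^4*3^1*5^1*26591^1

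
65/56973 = 65/56973 = 0.00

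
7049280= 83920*84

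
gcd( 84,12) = 12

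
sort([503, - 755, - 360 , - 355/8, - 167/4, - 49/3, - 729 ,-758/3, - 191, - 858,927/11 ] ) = [-858 ,-755, - 729, - 360, - 758/3, - 191, - 355/8, - 167/4  ,- 49/3, 927/11 , 503]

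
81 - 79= 2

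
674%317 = 40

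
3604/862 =1802/431 = 4.18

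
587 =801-214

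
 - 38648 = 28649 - 67297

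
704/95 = 704/95 = 7.41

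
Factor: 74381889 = 3^1*461^1  *  53783^1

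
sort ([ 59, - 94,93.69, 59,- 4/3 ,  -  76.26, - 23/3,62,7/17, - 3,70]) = [ - 94, - 76.26,-23/3,  -  3,  -  4/3,7/17 , 59, 59, 62,70,93.69 ] 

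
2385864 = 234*10196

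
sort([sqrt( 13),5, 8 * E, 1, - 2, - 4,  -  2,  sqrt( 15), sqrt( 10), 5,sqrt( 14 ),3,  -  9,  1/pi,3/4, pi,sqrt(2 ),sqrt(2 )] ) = [ - 9, - 4, - 2, - 2,1/pi, 3/4, 1  ,  sqrt( 2), sqrt( 2), 3, pi,sqrt( 10 ), sqrt(13 ),sqrt( 14),sqrt(15),5,5 , 8*E ] 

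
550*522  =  287100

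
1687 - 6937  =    -  5250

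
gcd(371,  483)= 7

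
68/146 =34/73 = 0.47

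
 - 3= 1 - 4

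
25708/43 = 25708/43 = 597.86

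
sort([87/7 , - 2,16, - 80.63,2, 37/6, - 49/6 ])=[ - 80.63 , - 49/6, - 2, 2,37/6,87/7, 16]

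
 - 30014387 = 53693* ( - 559 ) 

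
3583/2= 1791  +  1/2 = 1791.50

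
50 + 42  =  92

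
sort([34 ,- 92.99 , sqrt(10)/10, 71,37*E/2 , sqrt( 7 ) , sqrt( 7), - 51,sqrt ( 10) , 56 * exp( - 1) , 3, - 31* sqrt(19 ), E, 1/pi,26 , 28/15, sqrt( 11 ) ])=[ - 31*sqrt( 19 ), - 92.99, - 51,sqrt( 10)/10,1/pi , 28/15 , sqrt( 7),sqrt(7),E, 3, sqrt( 10),  sqrt( 11), 56*exp( - 1), 26,34,  37*E/2, 71]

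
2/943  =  2/943 = 0.00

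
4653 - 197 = 4456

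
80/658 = 40/329 = 0.12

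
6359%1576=55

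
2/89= 2/89= 0.02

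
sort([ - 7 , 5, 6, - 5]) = [ - 7,- 5, 5,6] 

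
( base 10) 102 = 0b1100110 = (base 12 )86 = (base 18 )5C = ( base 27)3l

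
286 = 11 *26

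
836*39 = 32604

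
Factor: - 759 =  - 3^1*11^1*23^1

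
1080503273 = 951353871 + 129149402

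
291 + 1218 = 1509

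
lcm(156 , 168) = 2184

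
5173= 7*739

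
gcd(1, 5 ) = 1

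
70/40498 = 35/20249 = 0.00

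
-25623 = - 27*949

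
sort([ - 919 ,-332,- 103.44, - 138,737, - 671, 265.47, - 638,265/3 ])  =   [ - 919, - 671 , - 638, - 332, - 138, - 103.44,265/3 , 265.47,737]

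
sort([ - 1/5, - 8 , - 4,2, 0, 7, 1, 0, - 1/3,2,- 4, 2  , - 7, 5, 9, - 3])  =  [ - 8, - 7, - 4,-4, - 3, - 1/3, - 1/5, 0, 0,1,2  ,  2,2,5, 7, 9] 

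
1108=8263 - 7155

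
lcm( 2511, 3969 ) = 123039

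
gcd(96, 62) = 2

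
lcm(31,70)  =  2170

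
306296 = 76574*4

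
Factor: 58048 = 2^6*907^1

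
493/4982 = 493/4982 = 0.10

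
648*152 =98496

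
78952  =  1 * 78952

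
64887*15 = 973305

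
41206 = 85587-44381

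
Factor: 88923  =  3^1*29641^1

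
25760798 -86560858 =-60800060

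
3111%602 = 101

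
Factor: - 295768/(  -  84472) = 11^1*3361^1*10559^( - 1) = 36971/10559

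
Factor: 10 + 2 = 12 = 2^2  *  3^1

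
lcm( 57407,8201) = 57407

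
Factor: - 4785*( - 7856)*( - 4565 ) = - 171602732400 =-2^4 * 3^1 *5^2* 11^2*29^1*83^1 * 491^1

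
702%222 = 36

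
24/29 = 24/29 = 0.83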